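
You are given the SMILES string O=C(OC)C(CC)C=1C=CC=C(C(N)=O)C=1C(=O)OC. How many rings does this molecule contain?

In SMILES, each pair of matching ring-closure digits denotes one ring-closing bond; the number of such bonds equals the number of independent rings.
Ring-closure bonds here: 1.

1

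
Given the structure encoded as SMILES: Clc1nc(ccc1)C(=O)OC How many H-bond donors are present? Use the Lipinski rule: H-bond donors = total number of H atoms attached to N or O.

Donors: find every N or O and count the H atoms it carries.
  atom 3 (N): bond orders sum to 3 → 0 H
  atom 9 (O): bond orders sum to 2 → 0 H
  atom 10 (O): bond orders sum to 2 → 0 H
Lipinski HBD = 0.

0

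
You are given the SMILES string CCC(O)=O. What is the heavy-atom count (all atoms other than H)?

5

Every atom symbol written in the SMILES (organic subset) is one heavy atom; implicit H are not written.
Heavy atoms by element → C:3, O:2.
Total: 5.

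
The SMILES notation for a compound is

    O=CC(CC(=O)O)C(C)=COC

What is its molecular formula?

C8H12O4

Walk through each heavy atom and fill implicit hydrogens from standard valence (C 4, N 3, O 2, S 2, halogen 1):
  atom 1: O, bond orders sum to 2 (valence 2) → 0 H
  atom 2: C, bond orders sum to 3 (valence 4) → 1 H
  atom 3: C, bond orders sum to 3 (valence 4) → 1 H
  atom 4: C, bond orders sum to 2 (valence 4) → 2 H
  atom 5: C, bond orders sum to 4 (valence 4) → 0 H
  atom 6: O, bond orders sum to 2 (valence 2) → 0 H
  atom 7: O, bond orders sum to 1 (valence 2) → 1 H
  atom 8: C, bond orders sum to 4 (valence 4) → 0 H
  atom 9: C, bond orders sum to 1 (valence 4) → 3 H
  atom 10: C, bond orders sum to 3 (valence 4) → 1 H
  atom 11: O, bond orders sum to 2 (valence 2) → 0 H
  atom 12: C, bond orders sum to 1 (valence 4) → 3 H
Totals → C:8, H:12, O:4.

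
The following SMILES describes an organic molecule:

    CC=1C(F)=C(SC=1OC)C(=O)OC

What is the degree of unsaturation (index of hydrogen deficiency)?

4

Molecular formula: C8H9FO3S.
DoU = (2C + 2 + N − H − X) / 2, where X is the halogen count and O/S are ignored.
    = (2·8 + 2 + 0 − 9 − 1) / 2 = 8 / 2 = 4.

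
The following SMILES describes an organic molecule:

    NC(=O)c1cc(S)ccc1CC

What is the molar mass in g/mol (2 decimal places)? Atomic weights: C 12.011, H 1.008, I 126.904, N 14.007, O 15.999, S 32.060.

181.25 g/mol

First, the molecular formula is C9H11NOS (counting implicit H from valence).
  C: 9 × 12.011 = 108.099
  H: 11 × 1.008 = 11.088
  N: 1 × 14.007 = 14.007
  O: 1 × 15.999 = 15.999
  S: 1 × 32.060 = 32.060
Sum: 9×12.011 + 11×1.008 + 1×14.007 + 1×15.999 + 1×32.060 = 181.253 → 181.25 g/mol.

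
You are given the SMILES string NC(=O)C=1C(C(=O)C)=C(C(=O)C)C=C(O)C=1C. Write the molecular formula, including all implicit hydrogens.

Walk through each heavy atom and fill implicit hydrogens from standard valence (C 4, N 3, O 2, S 2, halogen 1):
  atom 1: N, bond orders sum to 1 (valence 3) → 2 H
  atom 2: C, bond orders sum to 4 (valence 4) → 0 H
  atom 3: O, bond orders sum to 2 (valence 2) → 0 H
  atom 4: C, bond orders sum to 4 (valence 4) → 0 H
  atom 5: C, bond orders sum to 4 (valence 4) → 0 H
  atom 6: C, bond orders sum to 4 (valence 4) → 0 H
  atom 7: O, bond orders sum to 2 (valence 2) → 0 H
  atom 8: C, bond orders sum to 1 (valence 4) → 3 H
  atom 9: C, bond orders sum to 4 (valence 4) → 0 H
  atom 10: C, bond orders sum to 4 (valence 4) → 0 H
  atom 11: O, bond orders sum to 2 (valence 2) → 0 H
  atom 12: C, bond orders sum to 1 (valence 4) → 3 H
  atom 13: C, bond orders sum to 3 (valence 4) → 1 H
  atom 14: C, bond orders sum to 4 (valence 4) → 0 H
  atom 15: O, bond orders sum to 1 (valence 2) → 1 H
  atom 16: C, bond orders sum to 4 (valence 4) → 0 H
  atom 17: C, bond orders sum to 1 (valence 4) → 3 H
Totals → C:12, H:13, N:1, O:4.

C12H13NO4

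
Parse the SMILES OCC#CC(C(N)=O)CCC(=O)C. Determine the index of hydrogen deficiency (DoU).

Molecular formula: C9H13NO3.
DoU = (2C + 2 + N − H − X) / 2, where X is the halogen count and O/S are ignored.
    = (2·9 + 2 + 1 − 13 − 0) / 2 = 8 / 2 = 4.

4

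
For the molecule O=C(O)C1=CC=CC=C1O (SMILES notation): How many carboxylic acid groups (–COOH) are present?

1

The carboxylic acid motif appears at heavy-atom position 2 in the SMILES.
Other groups present: 1 hydroxyl.
Carboxylic acid count: 1.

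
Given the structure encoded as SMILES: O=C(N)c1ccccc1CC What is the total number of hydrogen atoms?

Walk through each heavy atom and fill implicit hydrogens from standard valence (C 4, N 3, O 2, S 2, halogen 1); for lowercase aromatic atoms, an aromatic c carries 1 H when it has two neighbours and 0 H with three, and aromatic n carries 0 H:
  atom 1: O, bond orders sum to 2 (valence 2) → 0 H
  atom 2: C, bond orders sum to 4 (valence 4) → 0 H
  atom 3: N, bond orders sum to 1 (valence 3) → 2 H
  atom 4: aromatic c, 3 neighbours → 0 H
  atom 5: aromatic c, 2 neighbours → 1 H
  atom 6: aromatic c, 2 neighbours → 1 H
  atom 7: aromatic c, 2 neighbours → 1 H
  atom 8: aromatic c, 2 neighbours → 1 H
  atom 9: aromatic c, 3 neighbours → 0 H
  atom 10: C, bond orders sum to 2 (valence 4) → 2 H
  atom 11: C, bond orders sum to 1 (valence 4) → 3 H
Total hydrogens: 11.

11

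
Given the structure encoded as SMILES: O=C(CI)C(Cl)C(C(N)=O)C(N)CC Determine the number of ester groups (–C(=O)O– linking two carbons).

Scan the SMILES for the ester motif — none present.
Groups that are present: 1 amide, 1 ketone, 1 primary amine.

0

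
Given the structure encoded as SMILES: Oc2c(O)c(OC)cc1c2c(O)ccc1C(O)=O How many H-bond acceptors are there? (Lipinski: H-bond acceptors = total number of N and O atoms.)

N atoms: 0; O atoms: 6.
Lipinski HBA = 0 + 6 = 6.

6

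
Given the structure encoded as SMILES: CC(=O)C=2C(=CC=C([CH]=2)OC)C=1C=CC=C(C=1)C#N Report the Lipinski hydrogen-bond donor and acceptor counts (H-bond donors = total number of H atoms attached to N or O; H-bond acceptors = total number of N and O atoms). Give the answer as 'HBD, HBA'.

0, 3

Donors: find every N or O and count the H atoms it carries.
  atom 3 (O): bond orders sum to 2 → 0 H
  atom 10 (O): bond orders sum to 2 → 0 H
  atom 19 (N): bond orders sum to 3 → 0 H
Lipinski HBD = 0.
Acceptors: N atoms = 1, O atoms = 2 → HBA = 3.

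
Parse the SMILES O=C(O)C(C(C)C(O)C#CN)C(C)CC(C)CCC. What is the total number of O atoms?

Scan the SMILES for O atoms (remember two-letter symbols like Cl and Br are single atoms).
Oxygen count: 3.

3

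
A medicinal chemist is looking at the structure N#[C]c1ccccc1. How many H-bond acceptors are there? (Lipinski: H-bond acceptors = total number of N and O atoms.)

1

N atoms: 1; O atoms: 0.
Lipinski HBA = 1 + 0 = 1.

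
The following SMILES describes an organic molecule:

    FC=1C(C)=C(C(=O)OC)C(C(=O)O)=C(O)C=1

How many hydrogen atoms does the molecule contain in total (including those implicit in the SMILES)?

Walk through each heavy atom and fill implicit hydrogens from standard valence (C 4, N 3, O 2, S 2, halogen 1):
  atom 1: F (halogen, monovalent) → 0 H
  atom 2: C, bond orders sum to 4 (valence 4) → 0 H
  atom 3: C, bond orders sum to 4 (valence 4) → 0 H
  atom 4: C, bond orders sum to 1 (valence 4) → 3 H
  atom 5: C, bond orders sum to 4 (valence 4) → 0 H
  atom 6: C, bond orders sum to 4 (valence 4) → 0 H
  atom 7: O, bond orders sum to 2 (valence 2) → 0 H
  atom 8: O, bond orders sum to 2 (valence 2) → 0 H
  atom 9: C, bond orders sum to 1 (valence 4) → 3 H
  atom 10: C, bond orders sum to 4 (valence 4) → 0 H
  atom 11: C, bond orders sum to 4 (valence 4) → 0 H
  atom 12: O, bond orders sum to 2 (valence 2) → 0 H
  atom 13: O, bond orders sum to 1 (valence 2) → 1 H
  atom 14: C, bond orders sum to 4 (valence 4) → 0 H
  atom 15: O, bond orders sum to 1 (valence 2) → 1 H
  atom 16: C, bond orders sum to 3 (valence 4) → 1 H
Total hydrogens: 9.

9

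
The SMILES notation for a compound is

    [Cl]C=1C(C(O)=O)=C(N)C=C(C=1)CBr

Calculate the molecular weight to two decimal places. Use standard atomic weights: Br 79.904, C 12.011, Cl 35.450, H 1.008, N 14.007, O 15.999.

264.50 g/mol

First, the molecular formula is C8H7BrClNO2 (counting implicit H from valence).
  Br: 1 × 79.904 = 79.904
  C: 8 × 12.011 = 96.088
  Cl: 1 × 35.450 = 35.450
  H: 7 × 1.008 = 7.056
  N: 1 × 14.007 = 14.007
  O: 2 × 15.999 = 31.998
Sum: 1×79.904 + 8×12.011 + 1×35.450 + 7×1.008 + 1×14.007 + 2×15.999 = 264.503 → 264.50 g/mol.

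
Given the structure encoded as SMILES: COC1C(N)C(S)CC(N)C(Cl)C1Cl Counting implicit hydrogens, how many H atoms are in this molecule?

16

Walk through each heavy atom and fill implicit hydrogens from standard valence (C 4, N 3, O 2, S 2, halogen 1):
  atom 1: C, bond orders sum to 1 (valence 4) → 3 H
  atom 2: O, bond orders sum to 2 (valence 2) → 0 H
  atom 3: C, bond orders sum to 3 (valence 4) → 1 H
  atom 4: C, bond orders sum to 3 (valence 4) → 1 H
  atom 5: N, bond orders sum to 1 (valence 3) → 2 H
  atom 6: C, bond orders sum to 3 (valence 4) → 1 H
  atom 7: S, bond orders sum to 1 (valence 2) → 1 H
  atom 8: C, bond orders sum to 2 (valence 4) → 2 H
  atom 9: C, bond orders sum to 3 (valence 4) → 1 H
  atom 10: N, bond orders sum to 1 (valence 3) → 2 H
  atom 11: C, bond orders sum to 3 (valence 4) → 1 H
  atom 12: Cl (halogen, monovalent) → 0 H
  atom 13: C, bond orders sum to 3 (valence 4) → 1 H
  atom 14: Cl (halogen, monovalent) → 0 H
Total hydrogens: 16.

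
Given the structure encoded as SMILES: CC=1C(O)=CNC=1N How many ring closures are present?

1

In SMILES, each pair of matching ring-closure digits denotes one ring-closing bond; the number of such bonds equals the number of independent rings.
Ring-closure bonds here: 1.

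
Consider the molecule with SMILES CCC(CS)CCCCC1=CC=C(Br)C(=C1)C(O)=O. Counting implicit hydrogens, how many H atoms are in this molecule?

21

Walk through each heavy atom and fill implicit hydrogens from standard valence (C 4, N 3, O 2, S 2, halogen 1):
  atom 1: C, bond orders sum to 1 (valence 4) → 3 H
  atom 2: C, bond orders sum to 2 (valence 4) → 2 H
  atom 3: C, bond orders sum to 3 (valence 4) → 1 H
  atom 4: C, bond orders sum to 2 (valence 4) → 2 H
  atom 5: S, bond orders sum to 1 (valence 2) → 1 H
  atom 6: C, bond orders sum to 2 (valence 4) → 2 H
  atom 7: C, bond orders sum to 2 (valence 4) → 2 H
  atom 8: C, bond orders sum to 2 (valence 4) → 2 H
  atom 9: C, bond orders sum to 2 (valence 4) → 2 H
  atom 10: C, bond orders sum to 4 (valence 4) → 0 H
  atom 11: C, bond orders sum to 3 (valence 4) → 1 H
  atom 12: C, bond orders sum to 3 (valence 4) → 1 H
  atom 13: C, bond orders sum to 4 (valence 4) → 0 H
  atom 14: Br (halogen, monovalent) → 0 H
  atom 15: C, bond orders sum to 4 (valence 4) → 0 H
  atom 16: C, bond orders sum to 3 (valence 4) → 1 H
  atom 17: C, bond orders sum to 4 (valence 4) → 0 H
  atom 18: O, bond orders sum to 1 (valence 2) → 1 H
  atom 19: O, bond orders sum to 2 (valence 2) → 0 H
Total hydrogens: 21.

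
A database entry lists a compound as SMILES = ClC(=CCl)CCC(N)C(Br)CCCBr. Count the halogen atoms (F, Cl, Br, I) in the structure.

Halogen atoms appear at heavy-atom positions 1, 4, 10, 14 (2×Br, 2×Cl).
Other groups present: 1 alkene, 1 primary amine.
Halogen count: 4.

4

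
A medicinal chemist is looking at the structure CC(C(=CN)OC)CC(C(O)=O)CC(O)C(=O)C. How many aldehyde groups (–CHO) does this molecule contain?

Scan the SMILES for the aldehyde motif — none present.
Groups that are present: 1 alkene, 1 carboxylic acid, 1 ether, 1 hydroxyl, 1 ketone, 1 primary amine.

0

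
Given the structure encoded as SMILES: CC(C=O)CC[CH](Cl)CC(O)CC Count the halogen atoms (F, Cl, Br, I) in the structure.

1

Halogen atoms appear at heavy-atom position 8 (1×Cl).
Other groups present: 1 aldehyde, 1 hydroxyl.
Halogen count: 1.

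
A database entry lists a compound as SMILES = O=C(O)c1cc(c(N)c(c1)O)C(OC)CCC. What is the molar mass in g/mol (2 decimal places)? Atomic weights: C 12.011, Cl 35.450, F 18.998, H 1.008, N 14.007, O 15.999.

239.27 g/mol

First, the molecular formula is C12H17NO4 (counting implicit H from valence).
  C: 12 × 12.011 = 144.132
  H: 17 × 1.008 = 17.136
  N: 1 × 14.007 = 14.007
  O: 4 × 15.999 = 63.996
Sum: 12×12.011 + 17×1.008 + 1×14.007 + 4×15.999 = 239.271 → 239.27 g/mol.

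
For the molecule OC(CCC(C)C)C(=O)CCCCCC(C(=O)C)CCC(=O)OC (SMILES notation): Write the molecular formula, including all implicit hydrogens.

C19H34O5

Walk through each heavy atom and fill implicit hydrogens from standard valence (C 4, N 3, O 2, S 2, halogen 1):
  atom 1: O, bond orders sum to 1 (valence 2) → 1 H
  atom 2: C, bond orders sum to 3 (valence 4) → 1 H
  atom 3: C, bond orders sum to 2 (valence 4) → 2 H
  atom 4: C, bond orders sum to 2 (valence 4) → 2 H
  atom 5: C, bond orders sum to 3 (valence 4) → 1 H
  atom 6: C, bond orders sum to 1 (valence 4) → 3 H
  atom 7: C, bond orders sum to 1 (valence 4) → 3 H
  atom 8: C, bond orders sum to 4 (valence 4) → 0 H
  atom 9: O, bond orders sum to 2 (valence 2) → 0 H
  atom 10: C, bond orders sum to 2 (valence 4) → 2 H
  atom 11: C, bond orders sum to 2 (valence 4) → 2 H
  atom 12: C, bond orders sum to 2 (valence 4) → 2 H
  atom 13: C, bond orders sum to 2 (valence 4) → 2 H
  atom 14: C, bond orders sum to 2 (valence 4) → 2 H
  atom 15: C, bond orders sum to 3 (valence 4) → 1 H
  atom 16: C, bond orders sum to 4 (valence 4) → 0 H
  atom 17: O, bond orders sum to 2 (valence 2) → 0 H
  atom 18: C, bond orders sum to 1 (valence 4) → 3 H
  atom 19: C, bond orders sum to 2 (valence 4) → 2 H
  atom 20: C, bond orders sum to 2 (valence 4) → 2 H
  atom 21: C, bond orders sum to 4 (valence 4) → 0 H
  atom 22: O, bond orders sum to 2 (valence 2) → 0 H
  atom 23: O, bond orders sum to 2 (valence 2) → 0 H
  atom 24: C, bond orders sum to 1 (valence 4) → 3 H
Totals → C:19, H:34, O:5.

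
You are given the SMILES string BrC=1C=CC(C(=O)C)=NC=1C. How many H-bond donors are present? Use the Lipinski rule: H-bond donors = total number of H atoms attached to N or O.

Donors: find every N or O and count the H atoms it carries.
  atom 7 (O): bond orders sum to 2 → 0 H
  atom 9 (N): bond orders sum to 3 → 0 H
Lipinski HBD = 0.

0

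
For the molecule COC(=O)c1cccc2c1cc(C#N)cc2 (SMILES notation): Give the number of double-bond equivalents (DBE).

10

Molecular formula: C13H9NO2.
DoU = (2C + 2 + N − H − X) / 2, where X is the halogen count and O/S are ignored.
    = (2·13 + 2 + 1 − 9 − 0) / 2 = 20 / 2 = 10.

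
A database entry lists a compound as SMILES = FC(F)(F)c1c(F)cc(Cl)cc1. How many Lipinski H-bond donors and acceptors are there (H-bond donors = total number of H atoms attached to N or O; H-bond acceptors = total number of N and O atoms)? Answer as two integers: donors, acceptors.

Donors: find every N or O and count the H atoms it carries.
  (no N or O atoms present)
Lipinski HBD = 0.
Acceptors: N atoms = 0, O atoms = 0 → HBA = 0.

0, 0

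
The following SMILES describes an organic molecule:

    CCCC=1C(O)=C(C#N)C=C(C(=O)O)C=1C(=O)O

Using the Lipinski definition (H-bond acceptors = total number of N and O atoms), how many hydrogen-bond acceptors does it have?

6

N atoms: 1; O atoms: 5.
Lipinski HBA = 1 + 5 = 6.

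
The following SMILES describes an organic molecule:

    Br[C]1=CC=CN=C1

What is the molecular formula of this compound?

C5H4BrN

Walk through each heavy atom and fill implicit hydrogens from standard valence (C 4, N 3, O 2, S 2, halogen 1):
  atom 1: Br (halogen, monovalent) → 0 H
  atom 2: C with explicit H count 0
  atom 3: C, bond orders sum to 3 (valence 4) → 1 H
  atom 4: C, bond orders sum to 3 (valence 4) → 1 H
  atom 5: C, bond orders sum to 3 (valence 4) → 1 H
  atom 6: N, bond orders sum to 3 (valence 3) → 0 H
  atom 7: C, bond orders sum to 3 (valence 4) → 1 H
Totals → C:5, H:4, Br:1, N:1.
In Hill order: C5H4BrN.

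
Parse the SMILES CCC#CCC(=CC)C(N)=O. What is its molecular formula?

Walk through each heavy atom and fill implicit hydrogens from standard valence (C 4, N 3, O 2, S 2, halogen 1):
  atom 1: C, bond orders sum to 1 (valence 4) → 3 H
  atom 2: C, bond orders sum to 2 (valence 4) → 2 H
  atom 3: C, bond orders sum to 4 (valence 4) → 0 H
  atom 4: C, bond orders sum to 4 (valence 4) → 0 H
  atom 5: C, bond orders sum to 2 (valence 4) → 2 H
  atom 6: C, bond orders sum to 4 (valence 4) → 0 H
  atom 7: C, bond orders sum to 3 (valence 4) → 1 H
  atom 8: C, bond orders sum to 1 (valence 4) → 3 H
  atom 9: C, bond orders sum to 4 (valence 4) → 0 H
  atom 10: N, bond orders sum to 1 (valence 3) → 2 H
  atom 11: O, bond orders sum to 2 (valence 2) → 0 H
Totals → C:9, H:13, N:1, O:1.

C9H13NO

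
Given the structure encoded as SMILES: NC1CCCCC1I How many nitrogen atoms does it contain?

1

Scan the SMILES for N atoms (remember two-letter symbols like Cl and Br are single atoms).
Nitrogen count: 1.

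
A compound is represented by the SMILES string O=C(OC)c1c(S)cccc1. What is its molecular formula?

C8H8O2S

Walk through each heavy atom and fill implicit hydrogens from standard valence (C 4, N 3, O 2, S 2, halogen 1); for lowercase aromatic atoms, an aromatic c carries 1 H when it has two neighbours and 0 H with three, and aromatic n carries 0 H:
  atom 1: O, bond orders sum to 2 (valence 2) → 0 H
  atom 2: C, bond orders sum to 4 (valence 4) → 0 H
  atom 3: O, bond orders sum to 2 (valence 2) → 0 H
  atom 4: C, bond orders sum to 1 (valence 4) → 3 H
  atom 5: aromatic c, 3 neighbours → 0 H
  atom 6: aromatic c, 3 neighbours → 0 H
  atom 7: S, bond orders sum to 1 (valence 2) → 1 H
  atom 8: aromatic c, 2 neighbours → 1 H
  atom 9: aromatic c, 2 neighbours → 1 H
  atom 10: aromatic c, 2 neighbours → 1 H
  atom 11: aromatic c, 2 neighbours → 1 H
Totals → C:8, H:8, O:2, S:1.
In Hill order: C8H8O2S.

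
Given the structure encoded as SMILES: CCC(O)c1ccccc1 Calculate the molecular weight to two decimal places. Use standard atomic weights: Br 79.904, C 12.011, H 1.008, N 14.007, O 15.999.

136.19 g/mol

First, the molecular formula is C9H12O (counting implicit H from valence).
  C: 9 × 12.011 = 108.099
  H: 12 × 1.008 = 12.096
  O: 1 × 15.999 = 15.999
Sum: 9×12.011 + 12×1.008 + 1×15.999 = 136.194 → 136.19 g/mol.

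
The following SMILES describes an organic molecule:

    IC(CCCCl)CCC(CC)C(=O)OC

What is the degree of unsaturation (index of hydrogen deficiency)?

Degree of unsaturation = (number of rings) + (number of π bonds).
Ring closures in the SMILES: 0.
π bonds: 1 double bond (each 1 DoU) → 1 DoU from unsaturation.
Total DoU = 0 + 1 = 1.

1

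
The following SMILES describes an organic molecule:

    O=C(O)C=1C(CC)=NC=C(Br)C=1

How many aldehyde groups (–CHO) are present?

Scan the SMILES for the aldehyde motif — none present.
Groups that are present: 1 carboxylic acid.

0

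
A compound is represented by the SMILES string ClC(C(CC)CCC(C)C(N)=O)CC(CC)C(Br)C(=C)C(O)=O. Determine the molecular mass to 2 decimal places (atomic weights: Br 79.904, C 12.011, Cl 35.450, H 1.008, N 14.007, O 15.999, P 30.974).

410.78 g/mol

First, the molecular formula is C17H29BrClNO3 (counting implicit H from valence).
  Br: 1 × 79.904 = 79.904
  C: 17 × 12.011 = 204.187
  Cl: 1 × 35.450 = 35.450
  H: 29 × 1.008 = 29.232
  N: 1 × 14.007 = 14.007
  O: 3 × 15.999 = 47.997
Sum: 1×79.904 + 17×12.011 + 1×35.450 + 29×1.008 + 1×14.007 + 3×15.999 = 410.777 → 410.78 g/mol.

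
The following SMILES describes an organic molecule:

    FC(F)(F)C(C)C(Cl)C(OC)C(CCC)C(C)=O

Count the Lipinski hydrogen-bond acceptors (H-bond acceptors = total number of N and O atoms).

2

N atoms: 0; O atoms: 2.
Lipinski HBA = 0 + 2 = 2.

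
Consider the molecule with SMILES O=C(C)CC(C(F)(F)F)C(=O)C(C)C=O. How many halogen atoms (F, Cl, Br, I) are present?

3

Halogen atoms appear at heavy-atom positions 7, 8, 9 (3×F).
Other groups present: 1 aldehyde, 2 ketone.
Halogen count: 3.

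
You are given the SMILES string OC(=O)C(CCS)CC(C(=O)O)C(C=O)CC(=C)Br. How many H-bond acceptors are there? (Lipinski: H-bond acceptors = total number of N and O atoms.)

N atoms: 0; O atoms: 5.
Lipinski HBA = 0 + 5 = 5.

5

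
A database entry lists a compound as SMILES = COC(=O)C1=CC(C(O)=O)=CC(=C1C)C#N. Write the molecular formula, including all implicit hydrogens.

C11H9NO4

Walk through each heavy atom and fill implicit hydrogens from standard valence (C 4, N 3, O 2, S 2, halogen 1):
  atom 1: C, bond orders sum to 1 (valence 4) → 3 H
  atom 2: O, bond orders sum to 2 (valence 2) → 0 H
  atom 3: C, bond orders sum to 4 (valence 4) → 0 H
  atom 4: O, bond orders sum to 2 (valence 2) → 0 H
  atom 5: C, bond orders sum to 4 (valence 4) → 0 H
  atom 6: C, bond orders sum to 3 (valence 4) → 1 H
  atom 7: C, bond orders sum to 4 (valence 4) → 0 H
  atom 8: C, bond orders sum to 4 (valence 4) → 0 H
  atom 9: O, bond orders sum to 1 (valence 2) → 1 H
  atom 10: O, bond orders sum to 2 (valence 2) → 0 H
  atom 11: C, bond orders sum to 3 (valence 4) → 1 H
  atom 12: C, bond orders sum to 4 (valence 4) → 0 H
  atom 13: C, bond orders sum to 4 (valence 4) → 0 H
  atom 14: C, bond orders sum to 1 (valence 4) → 3 H
  atom 15: C, bond orders sum to 4 (valence 4) → 0 H
  atom 16: N, bond orders sum to 3 (valence 3) → 0 H
Totals → C:11, H:9, N:1, O:4.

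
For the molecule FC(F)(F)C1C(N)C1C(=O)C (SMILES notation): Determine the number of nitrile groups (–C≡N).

0

Scan the SMILES for the nitrile motif — none present.
Groups that are present: 1 ketone, 1 primary amine.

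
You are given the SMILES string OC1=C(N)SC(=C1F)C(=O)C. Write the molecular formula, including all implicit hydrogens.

C6H6FNO2S

Walk through each heavy atom and fill implicit hydrogens from standard valence (C 4, N 3, O 2, S 2, halogen 1):
  atom 1: O, bond orders sum to 1 (valence 2) → 1 H
  atom 2: C, bond orders sum to 4 (valence 4) → 0 H
  atom 3: C, bond orders sum to 4 (valence 4) → 0 H
  atom 4: N, bond orders sum to 1 (valence 3) → 2 H
  atom 5: S, bond orders sum to 2 (valence 2) → 0 H
  atom 6: C, bond orders sum to 4 (valence 4) → 0 H
  atom 7: C, bond orders sum to 4 (valence 4) → 0 H
  atom 8: F (halogen, monovalent) → 0 H
  atom 9: C, bond orders sum to 4 (valence 4) → 0 H
  atom 10: O, bond orders sum to 2 (valence 2) → 0 H
  atom 11: C, bond orders sum to 1 (valence 4) → 3 H
Totals → C:6, H:6, F:1, N:1, O:2, S:1.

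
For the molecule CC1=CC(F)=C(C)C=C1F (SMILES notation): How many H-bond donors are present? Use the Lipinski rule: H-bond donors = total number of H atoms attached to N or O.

Donors: find every N or O and count the H atoms it carries.
  (no N or O atoms present)
Lipinski HBD = 0.

0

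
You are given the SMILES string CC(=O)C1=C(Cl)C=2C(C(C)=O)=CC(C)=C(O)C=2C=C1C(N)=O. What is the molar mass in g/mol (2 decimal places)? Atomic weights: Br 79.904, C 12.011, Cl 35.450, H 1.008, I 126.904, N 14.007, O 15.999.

First, the molecular formula is C16H14ClNO4 (counting implicit H from valence).
  C: 16 × 12.011 = 192.176
  Cl: 1 × 35.450 = 35.450
  H: 14 × 1.008 = 14.112
  N: 1 × 14.007 = 14.007
  O: 4 × 15.999 = 63.996
Sum: 16×12.011 + 1×35.450 + 14×1.008 + 1×14.007 + 4×15.999 = 319.741 → 319.74 g/mol.

319.74 g/mol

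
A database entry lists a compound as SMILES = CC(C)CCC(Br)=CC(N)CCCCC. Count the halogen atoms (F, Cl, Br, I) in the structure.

Halogen atoms appear at heavy-atom position 7 (1×Br).
Other groups present: 1 alkene, 1 primary amine.
Halogen count: 1.

1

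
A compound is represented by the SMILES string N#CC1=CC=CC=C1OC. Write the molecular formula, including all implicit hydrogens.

C8H7NO

Walk through each heavy atom and fill implicit hydrogens from standard valence (C 4, N 3, O 2, S 2, halogen 1):
  atom 1: N, bond orders sum to 3 (valence 3) → 0 H
  atom 2: C, bond orders sum to 4 (valence 4) → 0 H
  atom 3: C, bond orders sum to 4 (valence 4) → 0 H
  atom 4: C, bond orders sum to 3 (valence 4) → 1 H
  atom 5: C, bond orders sum to 3 (valence 4) → 1 H
  atom 6: C, bond orders sum to 3 (valence 4) → 1 H
  atom 7: C, bond orders sum to 3 (valence 4) → 1 H
  atom 8: C, bond orders sum to 4 (valence 4) → 0 H
  atom 9: O, bond orders sum to 2 (valence 2) → 0 H
  atom 10: C, bond orders sum to 1 (valence 4) → 3 H
Totals → C:8, H:7, N:1, O:1.
In Hill order: C8H7NO.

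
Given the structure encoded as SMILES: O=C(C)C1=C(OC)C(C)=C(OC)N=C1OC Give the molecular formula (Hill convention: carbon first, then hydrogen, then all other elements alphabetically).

C11H15NO4

Walk through each heavy atom and fill implicit hydrogens from standard valence (C 4, N 3, O 2, S 2, halogen 1):
  atom 1: O, bond orders sum to 2 (valence 2) → 0 H
  atom 2: C, bond orders sum to 4 (valence 4) → 0 H
  atom 3: C, bond orders sum to 1 (valence 4) → 3 H
  atom 4: C, bond orders sum to 4 (valence 4) → 0 H
  atom 5: C, bond orders sum to 4 (valence 4) → 0 H
  atom 6: O, bond orders sum to 2 (valence 2) → 0 H
  atom 7: C, bond orders sum to 1 (valence 4) → 3 H
  atom 8: C, bond orders sum to 4 (valence 4) → 0 H
  atom 9: C, bond orders sum to 1 (valence 4) → 3 H
  atom 10: C, bond orders sum to 4 (valence 4) → 0 H
  atom 11: O, bond orders sum to 2 (valence 2) → 0 H
  atom 12: C, bond orders sum to 1 (valence 4) → 3 H
  atom 13: N, bond orders sum to 3 (valence 3) → 0 H
  atom 14: C, bond orders sum to 4 (valence 4) → 0 H
  atom 15: O, bond orders sum to 2 (valence 2) → 0 H
  atom 16: C, bond orders sum to 1 (valence 4) → 3 H
Totals → C:11, H:15, N:1, O:4.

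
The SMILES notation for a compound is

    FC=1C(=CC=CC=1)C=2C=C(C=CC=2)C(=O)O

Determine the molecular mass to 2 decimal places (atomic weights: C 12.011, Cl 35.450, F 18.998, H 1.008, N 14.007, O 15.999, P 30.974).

216.21 g/mol

First, the molecular formula is C13H9FO2 (counting implicit H from valence).
  C: 13 × 12.011 = 156.143
  F: 1 × 18.998 = 18.998
  H: 9 × 1.008 = 9.072
  O: 2 × 15.999 = 31.998
Sum: 13×12.011 + 1×18.998 + 9×1.008 + 2×15.999 = 216.211 → 216.21 g/mol.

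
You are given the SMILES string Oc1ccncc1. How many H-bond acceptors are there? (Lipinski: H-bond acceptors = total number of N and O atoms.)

2

N atoms: 1; O atoms: 1.
Lipinski HBA = 1 + 1 = 2.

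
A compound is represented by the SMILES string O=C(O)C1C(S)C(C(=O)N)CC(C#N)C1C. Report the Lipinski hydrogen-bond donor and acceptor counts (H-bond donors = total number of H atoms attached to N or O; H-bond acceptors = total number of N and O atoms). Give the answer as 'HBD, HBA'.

3, 5

Donors: find every N or O and count the H atoms it carries.
  atom 1 (O): bond orders sum to 2 → 0 H
  atom 3 (O): bond orders sum to 1 → 1 H
  atom 9 (O): bond orders sum to 2 → 0 H
  atom 10 (N): bond orders sum to 1 → 2 H
  atom 14 (N): bond orders sum to 3 → 0 H
Lipinski HBD = 3.
Acceptors: N atoms = 2, O atoms = 3 → HBA = 5.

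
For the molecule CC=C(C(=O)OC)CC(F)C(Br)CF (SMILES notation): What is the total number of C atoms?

Count every carbon token in the SMILES (each C, including those in ring-closure positions and inside branches).
Carbon count: 9.

9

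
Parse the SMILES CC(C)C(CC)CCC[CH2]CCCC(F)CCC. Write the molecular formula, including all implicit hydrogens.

Walk through each heavy atom and fill implicit hydrogens from standard valence (C 4, N 3, O 2, S 2, halogen 1):
  atom 1: C, bond orders sum to 1 (valence 4) → 3 H
  atom 2: C, bond orders sum to 3 (valence 4) → 1 H
  atom 3: C, bond orders sum to 1 (valence 4) → 3 H
  atom 4: C, bond orders sum to 3 (valence 4) → 1 H
  atom 5: C, bond orders sum to 2 (valence 4) → 2 H
  atom 6: C, bond orders sum to 1 (valence 4) → 3 H
  atom 7: C, bond orders sum to 2 (valence 4) → 2 H
  atom 8: C, bond orders sum to 2 (valence 4) → 2 H
  atom 9: C, bond orders sum to 2 (valence 4) → 2 H
  atom 10: C with explicit H count 2
  atom 11: C, bond orders sum to 2 (valence 4) → 2 H
  atom 12: C, bond orders sum to 2 (valence 4) → 2 H
  atom 13: C, bond orders sum to 2 (valence 4) → 2 H
  atom 14: C, bond orders sum to 3 (valence 4) → 1 H
  atom 15: F (halogen, monovalent) → 0 H
  atom 16: C, bond orders sum to 2 (valence 4) → 2 H
  atom 17: C, bond orders sum to 2 (valence 4) → 2 H
  atom 18: C, bond orders sum to 1 (valence 4) → 3 H
Totals → C:17, H:35, F:1.

C17H35F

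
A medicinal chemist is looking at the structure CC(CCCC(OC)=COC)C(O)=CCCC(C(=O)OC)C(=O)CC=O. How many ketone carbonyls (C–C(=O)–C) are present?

The ketone motif appears at heavy-atom position 22 in the SMILES.
Other groups present: 1 aldehyde, 2 alkene, 1 ester, 2 ether, 1 hydroxyl.
Ketone count: 1.

1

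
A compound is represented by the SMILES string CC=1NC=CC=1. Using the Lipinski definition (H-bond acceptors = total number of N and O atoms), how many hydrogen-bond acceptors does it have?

1

N atoms: 1; O atoms: 0.
Lipinski HBA = 1 + 0 = 1.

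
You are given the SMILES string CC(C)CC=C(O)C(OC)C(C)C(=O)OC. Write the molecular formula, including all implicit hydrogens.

C12H22O4

Walk through each heavy atom and fill implicit hydrogens from standard valence (C 4, N 3, O 2, S 2, halogen 1):
  atom 1: C, bond orders sum to 1 (valence 4) → 3 H
  atom 2: C, bond orders sum to 3 (valence 4) → 1 H
  atom 3: C, bond orders sum to 1 (valence 4) → 3 H
  atom 4: C, bond orders sum to 2 (valence 4) → 2 H
  atom 5: C, bond orders sum to 3 (valence 4) → 1 H
  atom 6: C, bond orders sum to 4 (valence 4) → 0 H
  atom 7: O, bond orders sum to 1 (valence 2) → 1 H
  atom 8: C, bond orders sum to 3 (valence 4) → 1 H
  atom 9: O, bond orders sum to 2 (valence 2) → 0 H
  atom 10: C, bond orders sum to 1 (valence 4) → 3 H
  atom 11: C, bond orders sum to 3 (valence 4) → 1 H
  atom 12: C, bond orders sum to 1 (valence 4) → 3 H
  atom 13: C, bond orders sum to 4 (valence 4) → 0 H
  atom 14: O, bond orders sum to 2 (valence 2) → 0 H
  atom 15: O, bond orders sum to 2 (valence 2) → 0 H
  atom 16: C, bond orders sum to 1 (valence 4) → 3 H
Totals → C:12, H:22, O:4.
In Hill order: C12H22O4.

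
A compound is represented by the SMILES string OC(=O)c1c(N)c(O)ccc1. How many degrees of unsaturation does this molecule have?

5

Molecular formula: C7H7NO3.
DoU = (2C + 2 + N − H − X) / 2, where X is the halogen count and O/S are ignored.
    = (2·7 + 2 + 1 − 7 − 0) / 2 = 10 / 2 = 5.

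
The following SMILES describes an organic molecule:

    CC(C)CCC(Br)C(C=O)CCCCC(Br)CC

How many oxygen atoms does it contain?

1

Scan the SMILES for O atoms (remember two-letter symbols like Cl and Br are single atoms).
Oxygen count: 1.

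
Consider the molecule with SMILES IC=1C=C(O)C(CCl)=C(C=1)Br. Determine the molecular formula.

Walk through each heavy atom and fill implicit hydrogens from standard valence (C 4, N 3, O 2, S 2, halogen 1):
  atom 1: I (halogen, monovalent) → 0 H
  atom 2: C, bond orders sum to 4 (valence 4) → 0 H
  atom 3: C, bond orders sum to 3 (valence 4) → 1 H
  atom 4: C, bond orders sum to 4 (valence 4) → 0 H
  atom 5: O, bond orders sum to 1 (valence 2) → 1 H
  atom 6: C, bond orders sum to 4 (valence 4) → 0 H
  atom 7: C, bond orders sum to 2 (valence 4) → 2 H
  atom 8: Cl (halogen, monovalent) → 0 H
  atom 9: C, bond orders sum to 4 (valence 4) → 0 H
  atom 10: C, bond orders sum to 3 (valence 4) → 1 H
  atom 11: Br (halogen, monovalent) → 0 H
Totals → C:7, H:5, Br:1, Cl:1, I:1, O:1.
In Hill order: C7H5BrClIO.

C7H5BrClIO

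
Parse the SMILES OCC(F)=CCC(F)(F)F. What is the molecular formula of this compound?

Walk through each heavy atom and fill implicit hydrogens from standard valence (C 4, N 3, O 2, S 2, halogen 1):
  atom 1: O, bond orders sum to 1 (valence 2) → 1 H
  atom 2: C, bond orders sum to 2 (valence 4) → 2 H
  atom 3: C, bond orders sum to 4 (valence 4) → 0 H
  atom 4: F (halogen, monovalent) → 0 H
  atom 5: C, bond orders sum to 3 (valence 4) → 1 H
  atom 6: C, bond orders sum to 2 (valence 4) → 2 H
  atom 7: C, bond orders sum to 4 (valence 4) → 0 H
  atom 8: F (halogen, monovalent) → 0 H
  atom 9: F (halogen, monovalent) → 0 H
  atom 10: F (halogen, monovalent) → 0 H
Totals → C:5, H:6, F:4, O:1.
In Hill order: C5H6F4O.

C5H6F4O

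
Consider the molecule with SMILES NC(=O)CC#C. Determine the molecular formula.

C4H5NO

Walk through each heavy atom and fill implicit hydrogens from standard valence (C 4, N 3, O 2, S 2, halogen 1):
  atom 1: N, bond orders sum to 1 (valence 3) → 2 H
  atom 2: C, bond orders sum to 4 (valence 4) → 0 H
  atom 3: O, bond orders sum to 2 (valence 2) → 0 H
  atom 4: C, bond orders sum to 2 (valence 4) → 2 H
  atom 5: C, bond orders sum to 4 (valence 4) → 0 H
  atom 6: C, bond orders sum to 3 (valence 4) → 1 H
Totals → C:4, H:5, N:1, O:1.
In Hill order: C4H5NO.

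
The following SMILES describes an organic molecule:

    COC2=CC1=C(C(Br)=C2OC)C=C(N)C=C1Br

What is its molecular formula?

Walk through each heavy atom and fill implicit hydrogens from standard valence (C 4, N 3, O 2, S 2, halogen 1):
  atom 1: C, bond orders sum to 1 (valence 4) → 3 H
  atom 2: O, bond orders sum to 2 (valence 2) → 0 H
  atom 3: C, bond orders sum to 4 (valence 4) → 0 H
  atom 4: C, bond orders sum to 3 (valence 4) → 1 H
  atom 5: C, bond orders sum to 4 (valence 4) → 0 H
  atom 6: C, bond orders sum to 4 (valence 4) → 0 H
  atom 7: C, bond orders sum to 4 (valence 4) → 0 H
  atom 8: Br (halogen, monovalent) → 0 H
  atom 9: C, bond orders sum to 4 (valence 4) → 0 H
  atom 10: O, bond orders sum to 2 (valence 2) → 0 H
  atom 11: C, bond orders sum to 1 (valence 4) → 3 H
  atom 12: C, bond orders sum to 3 (valence 4) → 1 H
  atom 13: C, bond orders sum to 4 (valence 4) → 0 H
  atom 14: N, bond orders sum to 1 (valence 3) → 2 H
  atom 15: C, bond orders sum to 3 (valence 4) → 1 H
  atom 16: C, bond orders sum to 4 (valence 4) → 0 H
  atom 17: Br (halogen, monovalent) → 0 H
Totals → C:12, H:11, Br:2, N:1, O:2.

C12H11Br2NO2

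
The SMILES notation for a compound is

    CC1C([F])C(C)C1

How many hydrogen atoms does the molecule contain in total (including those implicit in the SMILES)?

Walk through each heavy atom and fill implicit hydrogens from standard valence (C 4, N 3, O 2, S 2, halogen 1):
  atom 1: C, bond orders sum to 1 (valence 4) → 3 H
  atom 2: C, bond orders sum to 3 (valence 4) → 1 H
  atom 3: C, bond orders sum to 3 (valence 4) → 1 H
  atom 4: F with explicit H count 0
  atom 5: C, bond orders sum to 3 (valence 4) → 1 H
  atom 6: C, bond orders sum to 1 (valence 4) → 3 H
  atom 7: C, bond orders sum to 2 (valence 4) → 2 H
Total hydrogens: 11.

11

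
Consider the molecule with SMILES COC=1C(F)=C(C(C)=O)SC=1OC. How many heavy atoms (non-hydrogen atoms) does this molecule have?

13

Every atom symbol written in the SMILES (organic subset) is one heavy atom; implicit H are not written.
Heavy atoms by element → C:8, F:1, O:3, S:1.
Total: 13.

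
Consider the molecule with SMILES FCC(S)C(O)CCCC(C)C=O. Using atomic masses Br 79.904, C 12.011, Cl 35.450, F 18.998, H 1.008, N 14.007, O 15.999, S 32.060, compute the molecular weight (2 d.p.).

First, the molecular formula is C9H17FO2S (counting implicit H from valence).
  C: 9 × 12.011 = 108.099
  F: 1 × 18.998 = 18.998
  H: 17 × 1.008 = 17.136
  O: 2 × 15.999 = 31.998
  S: 1 × 32.060 = 32.060
Sum: 9×12.011 + 1×18.998 + 17×1.008 + 2×15.999 + 1×32.060 = 208.291 → 208.29 g/mol.

208.29 g/mol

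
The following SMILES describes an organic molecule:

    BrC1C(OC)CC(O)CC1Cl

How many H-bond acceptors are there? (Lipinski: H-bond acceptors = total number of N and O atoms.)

N atoms: 0; O atoms: 2.
Lipinski HBA = 0 + 2 = 2.

2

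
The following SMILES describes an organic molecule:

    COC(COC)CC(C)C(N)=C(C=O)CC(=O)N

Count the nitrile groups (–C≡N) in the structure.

Scan the SMILES for the nitrile motif — none present.
Groups that are present: 1 aldehyde, 1 alkene, 1 amide, 2 ether, 1 primary amine.

0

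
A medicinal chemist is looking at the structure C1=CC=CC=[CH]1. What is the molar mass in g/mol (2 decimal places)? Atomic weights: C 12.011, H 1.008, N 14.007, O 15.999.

First, the molecular formula is C6H6 (counting implicit H from valence).
  C: 6 × 12.011 = 72.066
  H: 6 × 1.008 = 6.048
Sum: 6×12.011 + 6×1.008 = 78.114 → 78.11 g/mol.

78.11 g/mol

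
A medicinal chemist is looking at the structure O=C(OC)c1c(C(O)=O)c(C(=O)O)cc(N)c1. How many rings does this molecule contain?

1

In SMILES, each pair of matching ring-closure digits denotes one ring-closing bond; the number of such bonds equals the number of independent rings.
Ring-closure bonds here: 1.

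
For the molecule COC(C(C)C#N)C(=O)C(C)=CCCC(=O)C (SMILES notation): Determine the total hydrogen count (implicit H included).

19

Walk through each heavy atom and fill implicit hydrogens from standard valence (C 4, N 3, O 2, S 2, halogen 1):
  atom 1: C, bond orders sum to 1 (valence 4) → 3 H
  atom 2: O, bond orders sum to 2 (valence 2) → 0 H
  atom 3: C, bond orders sum to 3 (valence 4) → 1 H
  atom 4: C, bond orders sum to 3 (valence 4) → 1 H
  atom 5: C, bond orders sum to 1 (valence 4) → 3 H
  atom 6: C, bond orders sum to 4 (valence 4) → 0 H
  atom 7: N, bond orders sum to 3 (valence 3) → 0 H
  atom 8: C, bond orders sum to 4 (valence 4) → 0 H
  atom 9: O, bond orders sum to 2 (valence 2) → 0 H
  atom 10: C, bond orders sum to 4 (valence 4) → 0 H
  atom 11: C, bond orders sum to 1 (valence 4) → 3 H
  atom 12: C, bond orders sum to 3 (valence 4) → 1 H
  atom 13: C, bond orders sum to 2 (valence 4) → 2 H
  atom 14: C, bond orders sum to 2 (valence 4) → 2 H
  atom 15: C, bond orders sum to 4 (valence 4) → 0 H
  atom 16: O, bond orders sum to 2 (valence 2) → 0 H
  atom 17: C, bond orders sum to 1 (valence 4) → 3 H
Total hydrogens: 19.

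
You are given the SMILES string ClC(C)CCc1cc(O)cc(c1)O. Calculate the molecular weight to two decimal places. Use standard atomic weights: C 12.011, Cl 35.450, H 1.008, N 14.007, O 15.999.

First, the molecular formula is C10H13ClO2 (counting implicit H from valence).
  C: 10 × 12.011 = 120.110
  Cl: 1 × 35.450 = 35.450
  H: 13 × 1.008 = 13.104
  O: 2 × 15.999 = 31.998
Sum: 10×12.011 + 1×35.450 + 13×1.008 + 2×15.999 = 200.662 → 200.66 g/mol.

200.66 g/mol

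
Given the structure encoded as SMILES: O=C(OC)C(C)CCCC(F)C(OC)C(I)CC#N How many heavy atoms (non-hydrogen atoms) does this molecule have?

Every atom symbol written in the SMILES (organic subset) is one heavy atom; implicit H are not written.
Heavy atoms by element → C:13, F:1, I:1, N:1, O:3.
Total: 19.

19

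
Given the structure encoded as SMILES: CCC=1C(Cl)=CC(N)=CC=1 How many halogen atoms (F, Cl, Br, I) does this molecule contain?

1

Halogen atoms appear at heavy-atom position 5 (1×Cl).
Other groups present: 1 primary amine.
Halogen count: 1.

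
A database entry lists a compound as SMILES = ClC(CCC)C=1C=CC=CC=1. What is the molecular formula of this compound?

C10H13Cl

Walk through each heavy atom and fill implicit hydrogens from standard valence (C 4, N 3, O 2, S 2, halogen 1):
  atom 1: Cl (halogen, monovalent) → 0 H
  atom 2: C, bond orders sum to 3 (valence 4) → 1 H
  atom 3: C, bond orders sum to 2 (valence 4) → 2 H
  atom 4: C, bond orders sum to 2 (valence 4) → 2 H
  atom 5: C, bond orders sum to 1 (valence 4) → 3 H
  atom 6: C, bond orders sum to 4 (valence 4) → 0 H
  atom 7: C, bond orders sum to 3 (valence 4) → 1 H
  atom 8: C, bond orders sum to 3 (valence 4) → 1 H
  atom 9: C, bond orders sum to 3 (valence 4) → 1 H
  atom 10: C, bond orders sum to 3 (valence 4) → 1 H
  atom 11: C, bond orders sum to 3 (valence 4) → 1 H
Totals → C:10, H:13, Cl:1.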